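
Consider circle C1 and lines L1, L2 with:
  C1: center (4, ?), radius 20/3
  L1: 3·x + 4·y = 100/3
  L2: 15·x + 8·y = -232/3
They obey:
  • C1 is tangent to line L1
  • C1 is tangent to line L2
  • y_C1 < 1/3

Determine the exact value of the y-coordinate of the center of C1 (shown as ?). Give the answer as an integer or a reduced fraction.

1. [C1‖L1]  y_C1² − (32/3)y_C1 − 41 = 0  ⇒  y_C1 = -3 or 41/3
2. [C1‖L2]  y_C1² + (103/3)y_C1 + 94 = 0  ⇒  y_C1 = -94/3 or -3

-3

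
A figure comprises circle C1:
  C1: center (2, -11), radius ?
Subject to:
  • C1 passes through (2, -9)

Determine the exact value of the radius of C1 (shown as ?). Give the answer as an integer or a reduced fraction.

2

1. [C1∋P]  r_C1² − 4 = 0  ⇒  r_C1 = 2 (r>0 drops 1)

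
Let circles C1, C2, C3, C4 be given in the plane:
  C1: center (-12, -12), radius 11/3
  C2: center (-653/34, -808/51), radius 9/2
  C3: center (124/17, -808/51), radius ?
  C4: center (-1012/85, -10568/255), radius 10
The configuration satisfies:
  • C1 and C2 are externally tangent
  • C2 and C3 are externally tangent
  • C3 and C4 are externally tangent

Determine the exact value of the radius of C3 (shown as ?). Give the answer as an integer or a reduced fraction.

1. [ext C2·C3]  r_C3² + 9r_C3 − 682 = 0  ⇒  r_C3 = 22 (r>0 drops 1)
2. [ext C3·C4]  r_C3² + 20r_C3 − 924 = 0  ⇒  r_C3 = 22 (r>0 drops 1)

22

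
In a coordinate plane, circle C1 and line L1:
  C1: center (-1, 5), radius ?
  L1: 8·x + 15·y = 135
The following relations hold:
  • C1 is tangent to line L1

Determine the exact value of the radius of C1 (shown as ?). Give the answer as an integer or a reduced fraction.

4

1. [C1‖L1]  r_C1² − 16 = 0  ⇒  r_C1 = 4 (r>0 drops 1)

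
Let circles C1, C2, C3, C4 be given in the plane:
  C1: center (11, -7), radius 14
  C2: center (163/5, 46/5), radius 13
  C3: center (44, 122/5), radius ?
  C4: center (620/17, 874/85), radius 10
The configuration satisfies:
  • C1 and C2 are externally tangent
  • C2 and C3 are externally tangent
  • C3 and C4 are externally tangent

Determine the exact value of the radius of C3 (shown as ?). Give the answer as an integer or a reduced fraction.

1. [ext C2·C3]  r_C3² + 26r_C3 − 192 = 0  ⇒  r_C3 = 6 (r>0 drops 1)
2. [ext C3·C4]  r_C3² + 20r_C3 − 156 = 0  ⇒  r_C3 = 6 (r>0 drops 1)

6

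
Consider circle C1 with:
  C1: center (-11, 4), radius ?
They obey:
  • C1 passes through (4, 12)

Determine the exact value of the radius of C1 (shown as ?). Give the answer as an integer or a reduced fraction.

1. [C1∋P]  r_C1² − 289 = 0  ⇒  r_C1 = 17 (r>0 drops 1)

17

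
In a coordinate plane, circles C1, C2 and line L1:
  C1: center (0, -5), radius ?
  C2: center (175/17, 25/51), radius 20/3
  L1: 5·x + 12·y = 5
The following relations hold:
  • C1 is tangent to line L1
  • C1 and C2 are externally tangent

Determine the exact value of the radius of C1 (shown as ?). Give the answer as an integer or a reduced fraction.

1. [C1‖L1]  r_C1² − 25 = 0  ⇒  r_C1 = 5 (r>0 drops 1)
2. [ext C1·C2]  r_C1² + (40/3)r_C1 − 275/3 = 0  ⇒  r_C1 = 5 (r>0 drops 1)

5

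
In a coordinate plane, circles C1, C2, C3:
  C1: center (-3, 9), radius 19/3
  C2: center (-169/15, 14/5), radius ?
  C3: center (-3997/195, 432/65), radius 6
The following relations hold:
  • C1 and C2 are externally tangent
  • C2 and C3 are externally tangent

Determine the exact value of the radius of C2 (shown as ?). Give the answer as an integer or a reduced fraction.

4

1. [ext C1·C2]  r_C2² + (38/3)r_C2 − 200/3 = 0  ⇒  r_C2 = 4 (r>0 drops 1)
2. [ext C2·C3]  r_C2² + 12r_C2 − 64 = 0  ⇒  r_C2 = 4 (r>0 drops 1)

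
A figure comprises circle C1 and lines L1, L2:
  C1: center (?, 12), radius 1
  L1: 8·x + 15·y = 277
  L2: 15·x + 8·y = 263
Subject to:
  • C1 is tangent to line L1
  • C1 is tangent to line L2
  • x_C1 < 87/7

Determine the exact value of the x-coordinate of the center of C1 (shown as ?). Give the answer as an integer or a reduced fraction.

10

1. [C1‖L1]  x_C1² − (97/4)x_C1 + 285/2 = 0  ⇒  x_C1 = 10 or 57/4
2. [C1‖L2]  x_C1² − (334/15)x_C1 + 368/3 = 0  ⇒  x_C1 = 10 or 184/15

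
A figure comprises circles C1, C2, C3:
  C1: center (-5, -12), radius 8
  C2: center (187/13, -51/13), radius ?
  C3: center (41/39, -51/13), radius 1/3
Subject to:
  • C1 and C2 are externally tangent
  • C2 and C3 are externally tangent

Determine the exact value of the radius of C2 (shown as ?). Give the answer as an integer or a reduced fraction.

13

1. [ext C1·C2]  r_C2² + 16r_C2 − 377 = 0  ⇒  r_C2 = 13 (r>0 drops 1)
2. [ext C2·C3]  r_C2² + (2/3)r_C2 − 533/3 = 0  ⇒  r_C2 = 13 (r>0 drops 1)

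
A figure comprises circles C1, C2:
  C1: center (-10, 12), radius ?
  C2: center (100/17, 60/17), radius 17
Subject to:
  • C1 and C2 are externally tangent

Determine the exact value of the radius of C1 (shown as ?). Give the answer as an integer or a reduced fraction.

1. [ext C1·C2]  r_C1² + 34r_C1 − 35 = 0  ⇒  r_C1 = 1 (r>0 drops 1)

1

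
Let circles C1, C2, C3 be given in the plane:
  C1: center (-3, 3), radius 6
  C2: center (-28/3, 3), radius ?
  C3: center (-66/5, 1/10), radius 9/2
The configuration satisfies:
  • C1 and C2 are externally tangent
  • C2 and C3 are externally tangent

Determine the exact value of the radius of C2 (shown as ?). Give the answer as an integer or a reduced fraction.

1/3

1. [ext C1·C2]  r_C2² + 12r_C2 − 37/9 = 0  ⇒  r_C2 = 1/3 (r>0 drops 1)
2. [ext C2·C3]  r_C2² + 9r_C2 − 28/9 = 0  ⇒  r_C2 = 1/3 (r>0 drops 1)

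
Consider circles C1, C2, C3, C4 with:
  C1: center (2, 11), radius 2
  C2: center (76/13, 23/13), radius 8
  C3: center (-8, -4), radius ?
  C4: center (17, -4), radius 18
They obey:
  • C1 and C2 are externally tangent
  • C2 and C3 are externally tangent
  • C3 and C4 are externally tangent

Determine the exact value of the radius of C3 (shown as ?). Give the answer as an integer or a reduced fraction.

7

1. [ext C2·C3]  r_C3² + 16r_C3 − 161 = 0  ⇒  r_C3 = 7 (r>0 drops 1)
2. [ext C3·C4]  r_C3² + 36r_C3 − 301 = 0  ⇒  r_C3 = 7 (r>0 drops 1)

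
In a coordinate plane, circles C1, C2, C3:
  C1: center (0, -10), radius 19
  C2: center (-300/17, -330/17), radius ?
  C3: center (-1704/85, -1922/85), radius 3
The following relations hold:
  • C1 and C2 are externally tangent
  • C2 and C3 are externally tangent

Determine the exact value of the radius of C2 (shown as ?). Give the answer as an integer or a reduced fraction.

1

1. [ext C1·C2]  r_C2² + 38r_C2 − 39 = 0  ⇒  r_C2 = 1 (r>0 drops 1)
2. [ext C2·C3]  r_C2² + 6r_C2 − 7 = 0  ⇒  r_C2 = 1 (r>0 drops 1)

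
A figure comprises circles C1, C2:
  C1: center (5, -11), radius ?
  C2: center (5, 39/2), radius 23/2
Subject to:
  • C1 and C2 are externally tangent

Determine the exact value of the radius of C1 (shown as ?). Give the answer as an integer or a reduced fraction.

1. [ext C1·C2]  r_C1² + 23r_C1 − 798 = 0  ⇒  r_C1 = 19 (r>0 drops 1)

19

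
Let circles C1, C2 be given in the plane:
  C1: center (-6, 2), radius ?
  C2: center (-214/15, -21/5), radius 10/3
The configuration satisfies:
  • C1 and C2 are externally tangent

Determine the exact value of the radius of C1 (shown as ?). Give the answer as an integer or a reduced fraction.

7

1. [ext C1·C2]  r_C1² + (20/3)r_C1 − 287/3 = 0  ⇒  r_C1 = 7 (r>0 drops 1)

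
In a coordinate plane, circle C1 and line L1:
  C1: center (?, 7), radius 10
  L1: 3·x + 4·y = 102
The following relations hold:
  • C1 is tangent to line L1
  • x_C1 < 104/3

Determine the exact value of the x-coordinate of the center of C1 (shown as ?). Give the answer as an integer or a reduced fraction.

1. [C1‖L1]  x_C1² − (148/3)x_C1 + 992/3 = 0  ⇒  x_C1 = 8 or 124/3
2. given x_C1 < 104/3: keep 8

8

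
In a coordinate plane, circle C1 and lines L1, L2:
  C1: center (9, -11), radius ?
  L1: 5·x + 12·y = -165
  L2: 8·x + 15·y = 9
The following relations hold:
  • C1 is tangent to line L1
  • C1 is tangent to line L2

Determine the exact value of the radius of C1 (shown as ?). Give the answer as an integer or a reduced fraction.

6

1. [C1‖L1]  r_C1² − 36 = 0  ⇒  r_C1 = 6 (r>0 drops 1)
2. [C1‖L2]  r_C1² − 36 = 0  ⇒  r_C1 = 6 (r>0 drops 1)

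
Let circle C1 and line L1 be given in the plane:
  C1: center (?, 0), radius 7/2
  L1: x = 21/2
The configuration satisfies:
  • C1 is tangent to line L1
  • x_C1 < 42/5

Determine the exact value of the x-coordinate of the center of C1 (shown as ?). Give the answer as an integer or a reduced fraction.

1. [C1‖L1]  x_C1² − 21x_C1 + 98 = 0  ⇒  x_C1 = 7 or 14
2. given x_C1 < 42/5: keep 7

7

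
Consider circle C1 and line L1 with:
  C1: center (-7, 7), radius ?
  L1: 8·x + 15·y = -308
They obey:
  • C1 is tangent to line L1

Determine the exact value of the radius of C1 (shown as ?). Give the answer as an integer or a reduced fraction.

21

1. [C1‖L1]  r_C1² − 441 = 0  ⇒  r_C1 = 21 (r>0 drops 1)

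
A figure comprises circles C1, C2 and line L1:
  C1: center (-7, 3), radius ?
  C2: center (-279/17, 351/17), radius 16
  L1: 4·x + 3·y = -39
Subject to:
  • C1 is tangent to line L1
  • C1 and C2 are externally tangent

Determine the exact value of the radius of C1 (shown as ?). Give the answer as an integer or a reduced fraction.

1. [C1‖L1]  r_C1² − 16 = 0  ⇒  r_C1 = 4 (r>0 drops 1)
2. [ext C1·C2]  r_C1² + 32r_C1 − 144 = 0  ⇒  r_C1 = 4 (r>0 drops 1)

4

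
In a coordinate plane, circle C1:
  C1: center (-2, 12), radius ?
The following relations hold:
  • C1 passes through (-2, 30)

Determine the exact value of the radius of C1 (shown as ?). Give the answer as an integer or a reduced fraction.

18

1. [C1∋P]  r_C1² − 324 = 0  ⇒  r_C1 = 18 (r>0 drops 1)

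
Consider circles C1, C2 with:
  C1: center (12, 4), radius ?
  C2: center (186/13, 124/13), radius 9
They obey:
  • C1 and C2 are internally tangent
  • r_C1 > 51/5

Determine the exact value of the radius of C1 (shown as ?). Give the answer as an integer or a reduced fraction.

15

1. [int C1,C2]  r_C1² − 18r_C1 + 45 = 0  ⇒  r_C1 = 3 or 15
2. given r_C1 > 51/5: keep 15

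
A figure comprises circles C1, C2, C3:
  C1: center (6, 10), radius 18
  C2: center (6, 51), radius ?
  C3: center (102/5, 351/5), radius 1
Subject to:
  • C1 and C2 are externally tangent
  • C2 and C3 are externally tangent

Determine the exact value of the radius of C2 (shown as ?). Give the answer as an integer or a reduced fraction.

23

1. [ext C1·C2]  r_C2² + 36r_C2 − 1357 = 0  ⇒  r_C2 = 23 (r>0 drops 1)
2. [ext C2·C3]  r_C2² + 2r_C2 − 575 = 0  ⇒  r_C2 = 23 (r>0 drops 1)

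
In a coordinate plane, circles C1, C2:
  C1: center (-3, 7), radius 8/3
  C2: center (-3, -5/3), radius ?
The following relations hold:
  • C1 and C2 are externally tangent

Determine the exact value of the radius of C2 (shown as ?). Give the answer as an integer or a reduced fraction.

1. [ext C1·C2]  r_C2² + (16/3)r_C2 − 68 = 0  ⇒  r_C2 = 6 (r>0 drops 1)

6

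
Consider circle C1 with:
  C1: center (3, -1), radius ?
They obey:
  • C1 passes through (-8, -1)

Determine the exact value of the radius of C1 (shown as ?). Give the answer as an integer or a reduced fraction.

1. [C1∋P]  r_C1² − 121 = 0  ⇒  r_C1 = 11 (r>0 drops 1)

11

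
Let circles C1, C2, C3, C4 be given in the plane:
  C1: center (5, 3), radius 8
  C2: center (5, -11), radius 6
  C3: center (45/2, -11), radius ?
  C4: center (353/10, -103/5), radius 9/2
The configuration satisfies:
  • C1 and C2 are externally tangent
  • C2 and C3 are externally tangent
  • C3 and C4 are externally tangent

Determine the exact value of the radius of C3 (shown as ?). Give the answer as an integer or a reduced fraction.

23/2

1. [ext C2·C3]  r_C3² + 12r_C3 − 1081/4 = 0  ⇒  r_C3 = 23/2 (r>0 drops 1)
2. [ext C3·C4]  r_C3² + 9r_C3 − 943/4 = 0  ⇒  r_C3 = 23/2 (r>0 drops 1)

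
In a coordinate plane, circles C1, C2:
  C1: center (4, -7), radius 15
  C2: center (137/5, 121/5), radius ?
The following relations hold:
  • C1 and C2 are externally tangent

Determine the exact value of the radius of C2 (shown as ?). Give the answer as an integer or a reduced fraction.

24

1. [ext C1·C2]  r_C2² + 30r_C2 − 1296 = 0  ⇒  r_C2 = 24 (r>0 drops 1)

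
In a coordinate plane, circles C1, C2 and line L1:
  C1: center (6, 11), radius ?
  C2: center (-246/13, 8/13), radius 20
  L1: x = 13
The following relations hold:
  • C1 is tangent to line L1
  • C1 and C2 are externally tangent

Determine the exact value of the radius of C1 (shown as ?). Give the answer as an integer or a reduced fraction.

7

1. [C1‖L1]  r_C1² − 49 = 0  ⇒  r_C1 = 7 (r>0 drops 1)
2. [ext C1·C2]  r_C1² + 40r_C1 − 329 = 0  ⇒  r_C1 = 7 (r>0 drops 1)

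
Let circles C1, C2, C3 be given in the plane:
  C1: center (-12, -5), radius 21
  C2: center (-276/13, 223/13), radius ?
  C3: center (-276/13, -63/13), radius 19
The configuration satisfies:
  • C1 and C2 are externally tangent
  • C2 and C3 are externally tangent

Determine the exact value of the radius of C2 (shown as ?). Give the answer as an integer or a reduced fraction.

1. [ext C1·C2]  r_C2² + 42r_C2 − 135 = 0  ⇒  r_C2 = 3 (r>0 drops 1)
2. [ext C2·C3]  r_C2² + 38r_C2 − 123 = 0  ⇒  r_C2 = 3 (r>0 drops 1)

3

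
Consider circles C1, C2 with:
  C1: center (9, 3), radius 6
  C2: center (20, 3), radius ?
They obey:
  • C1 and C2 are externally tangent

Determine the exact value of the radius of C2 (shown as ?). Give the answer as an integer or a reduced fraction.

1. [ext C1·C2]  r_C2² + 12r_C2 − 85 = 0  ⇒  r_C2 = 5 (r>0 drops 1)

5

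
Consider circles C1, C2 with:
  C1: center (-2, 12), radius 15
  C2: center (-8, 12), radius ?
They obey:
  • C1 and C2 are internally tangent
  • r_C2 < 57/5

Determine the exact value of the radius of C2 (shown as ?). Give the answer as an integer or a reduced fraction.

9

1. [int C1,C2]  r_C2² − 30r_C2 + 189 = 0  ⇒  r_C2 = 9 or 21
2. given r_C2 < 57/5: keep 9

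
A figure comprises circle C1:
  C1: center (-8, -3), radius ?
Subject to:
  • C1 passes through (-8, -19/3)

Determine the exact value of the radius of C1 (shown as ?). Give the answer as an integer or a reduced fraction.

10/3

1. [C1∋P]  r_C1² − 100/9 = 0  ⇒  r_C1 = 10/3 (r>0 drops 1)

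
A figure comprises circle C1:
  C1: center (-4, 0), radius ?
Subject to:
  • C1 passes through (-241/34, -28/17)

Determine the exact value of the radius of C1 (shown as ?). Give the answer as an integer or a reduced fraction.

1. [C1∋P]  r_C1² − 49/4 = 0  ⇒  r_C1 = 7/2 (r>0 drops 1)

7/2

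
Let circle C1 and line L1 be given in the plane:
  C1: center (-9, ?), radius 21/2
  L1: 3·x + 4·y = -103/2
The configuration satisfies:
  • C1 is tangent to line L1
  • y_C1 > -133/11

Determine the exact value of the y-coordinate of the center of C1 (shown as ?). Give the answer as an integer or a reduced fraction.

1. [C1‖L1]  y_C1² + (49/4)y_C1 − 539/4 = 0  ⇒  y_C1 = -77/4 or 7
2. given y_C1 > -133/11: keep 7

7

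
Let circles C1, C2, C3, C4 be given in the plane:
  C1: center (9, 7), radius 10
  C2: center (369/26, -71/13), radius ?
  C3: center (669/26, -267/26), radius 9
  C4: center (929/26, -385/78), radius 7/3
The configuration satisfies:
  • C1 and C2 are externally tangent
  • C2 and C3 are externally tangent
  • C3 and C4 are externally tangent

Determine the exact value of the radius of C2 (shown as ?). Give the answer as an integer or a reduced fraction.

7/2

1. [ext C1·C2]  r_C2² + 20r_C2 − 329/4 = 0  ⇒  r_C2 = 7/2 (r>0 drops 1)
2. [ext C2·C3]  r_C2² + 18r_C2 − 301/4 = 0  ⇒  r_C2 = 7/2 (r>0 drops 1)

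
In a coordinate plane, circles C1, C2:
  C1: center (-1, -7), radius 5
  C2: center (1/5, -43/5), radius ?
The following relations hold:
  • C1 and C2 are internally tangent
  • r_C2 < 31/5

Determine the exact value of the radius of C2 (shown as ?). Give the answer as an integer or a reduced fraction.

3

1. [int C1,C2]  r_C2² − 10r_C2 + 21 = 0  ⇒  r_C2 = 3 or 7
2. given r_C2 < 31/5: keep 3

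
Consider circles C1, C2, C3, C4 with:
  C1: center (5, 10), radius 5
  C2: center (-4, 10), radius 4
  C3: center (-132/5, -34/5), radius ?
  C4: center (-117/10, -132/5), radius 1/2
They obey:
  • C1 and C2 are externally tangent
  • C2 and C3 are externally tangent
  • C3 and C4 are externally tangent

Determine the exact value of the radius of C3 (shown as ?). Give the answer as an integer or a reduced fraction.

1. [ext C2·C3]  r_C3² + 8r_C3 − 768 = 0  ⇒  r_C3 = 24 (r>0 drops 1)
2. [ext C3·C4]  r_C3² + 1r_C3 − 600 = 0  ⇒  r_C3 = 24 (r>0 drops 1)

24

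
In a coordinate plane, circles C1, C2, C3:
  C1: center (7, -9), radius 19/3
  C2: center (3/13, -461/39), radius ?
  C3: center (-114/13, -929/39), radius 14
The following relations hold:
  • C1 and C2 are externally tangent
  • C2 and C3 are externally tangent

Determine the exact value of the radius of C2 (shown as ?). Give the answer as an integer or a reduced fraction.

1. [ext C1·C2]  r_C2² + (38/3)r_C2 − 41/3 = 0  ⇒  r_C2 = 1 (r>0 drops 1)
2. [ext C2·C3]  r_C2² + 28r_C2 − 29 = 0  ⇒  r_C2 = 1 (r>0 drops 1)

1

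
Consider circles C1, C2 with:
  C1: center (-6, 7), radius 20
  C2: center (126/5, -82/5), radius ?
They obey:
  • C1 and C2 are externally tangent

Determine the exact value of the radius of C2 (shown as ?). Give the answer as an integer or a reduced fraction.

1. [ext C1·C2]  r_C2² + 40r_C2 − 1121 = 0  ⇒  r_C2 = 19 (r>0 drops 1)

19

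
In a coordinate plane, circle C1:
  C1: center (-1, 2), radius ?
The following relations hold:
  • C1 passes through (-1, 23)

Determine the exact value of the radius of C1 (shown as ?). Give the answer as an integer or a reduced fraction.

1. [C1∋P]  r_C1² − 441 = 0  ⇒  r_C1 = 21 (r>0 drops 1)

21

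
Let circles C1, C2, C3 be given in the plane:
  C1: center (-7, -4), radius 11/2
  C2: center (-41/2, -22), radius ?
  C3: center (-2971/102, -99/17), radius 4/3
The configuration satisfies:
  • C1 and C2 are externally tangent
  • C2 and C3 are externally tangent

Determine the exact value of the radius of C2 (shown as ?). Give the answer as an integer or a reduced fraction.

1. [ext C1·C2]  r_C2² + 11r_C2 − 476 = 0  ⇒  r_C2 = 17 (r>0 drops 1)
2. [ext C2·C3]  r_C2² + (8/3)r_C2 − 1003/3 = 0  ⇒  r_C2 = 17 (r>0 drops 1)

17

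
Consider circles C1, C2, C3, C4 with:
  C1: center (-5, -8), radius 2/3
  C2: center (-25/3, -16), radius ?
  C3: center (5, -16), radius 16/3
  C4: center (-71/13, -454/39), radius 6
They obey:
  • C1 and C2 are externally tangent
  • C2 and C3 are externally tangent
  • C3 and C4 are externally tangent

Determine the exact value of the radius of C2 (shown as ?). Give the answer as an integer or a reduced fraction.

8

1. [ext C1·C2]  r_C2² + (4/3)r_C2 − 224/3 = 0  ⇒  r_C2 = 8 (r>0 drops 1)
2. [ext C2·C3]  r_C2² + (32/3)r_C2 − 448/3 = 0  ⇒  r_C2 = 8 (r>0 drops 1)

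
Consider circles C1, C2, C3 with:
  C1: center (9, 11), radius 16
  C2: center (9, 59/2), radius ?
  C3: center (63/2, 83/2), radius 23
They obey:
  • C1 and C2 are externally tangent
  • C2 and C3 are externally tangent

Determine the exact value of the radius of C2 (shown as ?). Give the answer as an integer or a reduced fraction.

1. [ext C1·C2]  r_C2² + 32r_C2 − 345/4 = 0  ⇒  r_C2 = 5/2 (r>0 drops 1)
2. [ext C2·C3]  r_C2² + 46r_C2 − 485/4 = 0  ⇒  r_C2 = 5/2 (r>0 drops 1)

5/2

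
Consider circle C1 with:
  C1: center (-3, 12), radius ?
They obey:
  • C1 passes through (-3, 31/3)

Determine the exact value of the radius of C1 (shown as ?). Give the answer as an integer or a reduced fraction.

1. [C1∋P]  r_C1² − 25/9 = 0  ⇒  r_C1 = 5/3 (r>0 drops 1)

5/3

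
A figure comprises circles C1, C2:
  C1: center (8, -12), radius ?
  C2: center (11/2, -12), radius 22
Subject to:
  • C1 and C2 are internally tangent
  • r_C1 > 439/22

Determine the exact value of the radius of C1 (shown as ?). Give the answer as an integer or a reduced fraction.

1. [int C1,C2]  r_C1² − 44r_C1 + 1911/4 = 0  ⇒  r_C1 = 39/2 or 49/2
2. given r_C1 > 439/22: keep 49/2

49/2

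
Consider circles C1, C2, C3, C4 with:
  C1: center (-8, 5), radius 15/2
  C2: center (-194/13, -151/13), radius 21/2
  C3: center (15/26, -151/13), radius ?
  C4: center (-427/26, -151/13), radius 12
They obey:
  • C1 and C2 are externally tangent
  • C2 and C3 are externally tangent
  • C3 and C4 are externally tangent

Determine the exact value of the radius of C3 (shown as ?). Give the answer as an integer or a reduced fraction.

5

1. [ext C2·C3]  r_C3² + 21r_C3 − 130 = 0  ⇒  r_C3 = 5 (r>0 drops 1)
2. [ext C3·C4]  r_C3² + 24r_C3 − 145 = 0  ⇒  r_C3 = 5 (r>0 drops 1)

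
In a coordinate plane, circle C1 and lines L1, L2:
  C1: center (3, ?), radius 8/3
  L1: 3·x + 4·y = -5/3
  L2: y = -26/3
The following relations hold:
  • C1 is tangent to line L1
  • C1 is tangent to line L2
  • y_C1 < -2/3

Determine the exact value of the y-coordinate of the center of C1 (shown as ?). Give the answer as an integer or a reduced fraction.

1. [C1‖L1]  y_C1² + (16/3)y_C1 − 4 = 0  ⇒  y_C1 = -6 or 2/3
2. [C1‖L2]  y_C1² + (52/3)y_C1 + 68 = 0  ⇒  y_C1 = -34/3 or -6

-6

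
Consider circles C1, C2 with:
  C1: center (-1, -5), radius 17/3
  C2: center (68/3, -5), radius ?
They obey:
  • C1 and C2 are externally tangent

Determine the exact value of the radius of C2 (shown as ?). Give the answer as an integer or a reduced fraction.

18

1. [ext C1·C2]  r_C2² + (34/3)r_C2 − 528 = 0  ⇒  r_C2 = 18 (r>0 drops 1)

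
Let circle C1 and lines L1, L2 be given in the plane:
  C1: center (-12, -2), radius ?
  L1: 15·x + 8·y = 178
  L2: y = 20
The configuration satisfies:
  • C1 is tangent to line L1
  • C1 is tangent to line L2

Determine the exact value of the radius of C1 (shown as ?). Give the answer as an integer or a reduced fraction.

22

1. [C1‖L1]  r_C1² − 484 = 0  ⇒  r_C1 = 22 (r>0 drops 1)
2. [C1‖L2]  r_C1² − 484 = 0  ⇒  r_C1 = 22 (r>0 drops 1)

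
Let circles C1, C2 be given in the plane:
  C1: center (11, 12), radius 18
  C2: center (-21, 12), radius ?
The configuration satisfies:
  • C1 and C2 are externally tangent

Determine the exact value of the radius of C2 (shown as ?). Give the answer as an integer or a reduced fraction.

1. [ext C1·C2]  r_C2² + 36r_C2 − 700 = 0  ⇒  r_C2 = 14 (r>0 drops 1)

14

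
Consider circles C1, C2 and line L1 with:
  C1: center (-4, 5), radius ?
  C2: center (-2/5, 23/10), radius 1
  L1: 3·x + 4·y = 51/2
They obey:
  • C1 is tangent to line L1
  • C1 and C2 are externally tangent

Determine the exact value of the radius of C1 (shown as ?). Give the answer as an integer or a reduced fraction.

7/2

1. [C1‖L1]  r_C1² − 49/4 = 0  ⇒  r_C1 = 7/2 (r>0 drops 1)
2. [ext C1·C2]  r_C1² + 2r_C1 − 77/4 = 0  ⇒  r_C1 = 7/2 (r>0 drops 1)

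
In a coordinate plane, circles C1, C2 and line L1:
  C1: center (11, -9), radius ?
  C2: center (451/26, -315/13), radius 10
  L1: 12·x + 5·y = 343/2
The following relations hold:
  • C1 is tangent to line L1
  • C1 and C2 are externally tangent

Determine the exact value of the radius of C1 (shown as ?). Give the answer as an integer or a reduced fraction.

1. [C1‖L1]  r_C1² − 169/4 = 0  ⇒  r_C1 = 13/2 (r>0 drops 1)
2. [ext C1·C2]  r_C1² + 20r_C1 − 689/4 = 0  ⇒  r_C1 = 13/2 (r>0 drops 1)

13/2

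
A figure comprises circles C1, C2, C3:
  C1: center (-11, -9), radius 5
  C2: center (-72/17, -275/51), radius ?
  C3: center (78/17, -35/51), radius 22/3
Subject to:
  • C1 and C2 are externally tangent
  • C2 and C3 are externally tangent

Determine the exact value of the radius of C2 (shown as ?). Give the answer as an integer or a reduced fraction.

1. [ext C1·C2]  r_C2² + 10r_C2 − 304/9 = 0  ⇒  r_C2 = 8/3 (r>0 drops 1)
2. [ext C2·C3]  r_C2² + (44/3)r_C2 − 416/9 = 0  ⇒  r_C2 = 8/3 (r>0 drops 1)

8/3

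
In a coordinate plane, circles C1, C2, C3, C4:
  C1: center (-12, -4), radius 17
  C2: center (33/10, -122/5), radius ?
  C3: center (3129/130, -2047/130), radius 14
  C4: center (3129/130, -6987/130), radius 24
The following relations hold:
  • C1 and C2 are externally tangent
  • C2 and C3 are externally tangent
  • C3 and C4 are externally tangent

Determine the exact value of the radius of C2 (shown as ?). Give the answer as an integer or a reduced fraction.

17/2

1. [ext C1·C2]  r_C2² + 34r_C2 − 1445/4 = 0  ⇒  r_C2 = 17/2 (r>0 drops 1)
2. [ext C2·C3]  r_C2² + 28r_C2 − 1241/4 = 0  ⇒  r_C2 = 17/2 (r>0 drops 1)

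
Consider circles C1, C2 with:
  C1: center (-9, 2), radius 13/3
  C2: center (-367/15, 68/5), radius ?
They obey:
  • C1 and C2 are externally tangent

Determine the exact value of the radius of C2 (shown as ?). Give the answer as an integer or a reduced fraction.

15

1. [ext C1·C2]  r_C2² + (26/3)r_C2 − 355 = 0  ⇒  r_C2 = 15 (r>0 drops 1)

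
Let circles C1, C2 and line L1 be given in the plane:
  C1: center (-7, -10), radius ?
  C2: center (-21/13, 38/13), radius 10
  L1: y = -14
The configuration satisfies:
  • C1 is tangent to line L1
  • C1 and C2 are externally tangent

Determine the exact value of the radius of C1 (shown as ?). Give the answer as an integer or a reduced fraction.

4

1. [C1‖L1]  r_C1² − 16 = 0  ⇒  r_C1 = 4 (r>0 drops 1)
2. [ext C1·C2]  r_C1² + 20r_C1 − 96 = 0  ⇒  r_C1 = 4 (r>0 drops 1)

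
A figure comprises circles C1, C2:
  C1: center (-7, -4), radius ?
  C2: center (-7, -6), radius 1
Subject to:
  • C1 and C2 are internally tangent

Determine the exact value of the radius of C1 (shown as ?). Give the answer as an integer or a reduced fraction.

3

1. [int C1,C2]  r_C1² − 2r_C1 − 3 = 0  ⇒  r_C1 = 3 (r>0 drops 1)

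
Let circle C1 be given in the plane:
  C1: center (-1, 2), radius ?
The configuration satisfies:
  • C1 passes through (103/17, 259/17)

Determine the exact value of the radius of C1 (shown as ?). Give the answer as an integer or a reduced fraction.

15

1. [C1∋P]  r_C1² − 225 = 0  ⇒  r_C1 = 15 (r>0 drops 1)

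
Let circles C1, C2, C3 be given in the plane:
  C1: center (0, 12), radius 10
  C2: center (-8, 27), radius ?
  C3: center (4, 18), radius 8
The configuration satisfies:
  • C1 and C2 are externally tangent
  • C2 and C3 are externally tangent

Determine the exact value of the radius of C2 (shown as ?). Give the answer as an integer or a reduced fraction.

7

1. [ext C1·C2]  r_C2² + 20r_C2 − 189 = 0  ⇒  r_C2 = 7 (r>0 drops 1)
2. [ext C2·C3]  r_C2² + 16r_C2 − 161 = 0  ⇒  r_C2 = 7 (r>0 drops 1)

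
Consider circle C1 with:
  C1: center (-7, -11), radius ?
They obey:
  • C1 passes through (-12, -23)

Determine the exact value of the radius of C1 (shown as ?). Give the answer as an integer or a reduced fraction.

13

1. [C1∋P]  r_C1² − 169 = 0  ⇒  r_C1 = 13 (r>0 drops 1)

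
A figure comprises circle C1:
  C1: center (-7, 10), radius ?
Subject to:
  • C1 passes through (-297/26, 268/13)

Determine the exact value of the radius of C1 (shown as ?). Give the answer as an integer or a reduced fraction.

1. [C1∋P]  r_C1² − 529/4 = 0  ⇒  r_C1 = 23/2 (r>0 drops 1)

23/2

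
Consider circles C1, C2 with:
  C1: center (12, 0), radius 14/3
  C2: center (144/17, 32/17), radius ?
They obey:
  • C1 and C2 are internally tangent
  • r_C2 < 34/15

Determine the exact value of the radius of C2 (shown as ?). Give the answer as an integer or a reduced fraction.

2/3

1. [int C1,C2]  r_C2² − (28/3)r_C2 + 52/9 = 0  ⇒  r_C2 = 2/3 or 26/3
2. given r_C2 < 34/15: keep 2/3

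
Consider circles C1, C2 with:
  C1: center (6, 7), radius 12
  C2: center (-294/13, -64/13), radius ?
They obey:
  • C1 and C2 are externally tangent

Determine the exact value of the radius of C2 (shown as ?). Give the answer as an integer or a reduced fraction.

19

1. [ext C1·C2]  r_C2² + 24r_C2 − 817 = 0  ⇒  r_C2 = 19 (r>0 drops 1)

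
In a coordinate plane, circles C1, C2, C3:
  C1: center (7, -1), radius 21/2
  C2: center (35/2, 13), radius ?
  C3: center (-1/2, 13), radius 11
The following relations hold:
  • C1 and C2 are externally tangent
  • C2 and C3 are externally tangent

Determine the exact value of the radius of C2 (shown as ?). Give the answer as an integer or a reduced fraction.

1. [ext C1·C2]  r_C2² + 21r_C2 − 196 = 0  ⇒  r_C2 = 7 (r>0 drops 1)
2. [ext C2·C3]  r_C2² + 22r_C2 − 203 = 0  ⇒  r_C2 = 7 (r>0 drops 1)

7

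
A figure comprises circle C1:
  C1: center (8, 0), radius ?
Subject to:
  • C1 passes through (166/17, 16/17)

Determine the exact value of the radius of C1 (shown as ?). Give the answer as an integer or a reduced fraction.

1. [C1∋P]  r_C1² − 4 = 0  ⇒  r_C1 = 2 (r>0 drops 1)

2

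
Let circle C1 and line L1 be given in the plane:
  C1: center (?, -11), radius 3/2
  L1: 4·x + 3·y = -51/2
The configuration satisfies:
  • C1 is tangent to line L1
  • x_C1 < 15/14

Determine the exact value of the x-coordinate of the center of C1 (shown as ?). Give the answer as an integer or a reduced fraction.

1. [C1‖L1]  x_C1² − (15/4)x_C1 = 0  ⇒  x_C1 = 0 or 15/4
2. given x_C1 < 15/14: keep 0

0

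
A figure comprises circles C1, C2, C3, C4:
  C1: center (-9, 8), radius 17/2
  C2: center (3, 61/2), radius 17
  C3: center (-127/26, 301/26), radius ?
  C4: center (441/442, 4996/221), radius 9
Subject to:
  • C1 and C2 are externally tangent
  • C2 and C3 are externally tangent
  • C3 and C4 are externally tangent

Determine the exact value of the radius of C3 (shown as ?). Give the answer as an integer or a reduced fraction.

1. [ext C2·C3]  r_C3² + 34r_C3 − 525/4 = 0  ⇒  r_C3 = 7/2 (r>0 drops 1)
2. [ext C3·C4]  r_C3² + 18r_C3 − 301/4 = 0  ⇒  r_C3 = 7/2 (r>0 drops 1)

7/2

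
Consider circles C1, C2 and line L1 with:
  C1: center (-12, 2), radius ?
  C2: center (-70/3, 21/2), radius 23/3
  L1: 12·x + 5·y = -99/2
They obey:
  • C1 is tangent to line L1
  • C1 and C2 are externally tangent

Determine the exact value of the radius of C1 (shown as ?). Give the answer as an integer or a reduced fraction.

13/2

1. [C1‖L1]  r_C1² − 169/4 = 0  ⇒  r_C1 = 13/2 (r>0 drops 1)
2. [ext C1·C2]  r_C1² + (46/3)r_C1 − 1703/12 = 0  ⇒  r_C1 = 13/2 (r>0 drops 1)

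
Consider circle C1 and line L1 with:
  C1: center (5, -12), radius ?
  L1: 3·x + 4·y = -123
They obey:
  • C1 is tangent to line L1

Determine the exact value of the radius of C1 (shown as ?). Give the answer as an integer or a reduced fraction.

18

1. [C1‖L1]  r_C1² − 324 = 0  ⇒  r_C1 = 18 (r>0 drops 1)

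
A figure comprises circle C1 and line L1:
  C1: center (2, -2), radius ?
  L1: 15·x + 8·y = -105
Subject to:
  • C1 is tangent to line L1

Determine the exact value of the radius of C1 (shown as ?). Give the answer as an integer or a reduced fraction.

1. [C1‖L1]  r_C1² − 49 = 0  ⇒  r_C1 = 7 (r>0 drops 1)

7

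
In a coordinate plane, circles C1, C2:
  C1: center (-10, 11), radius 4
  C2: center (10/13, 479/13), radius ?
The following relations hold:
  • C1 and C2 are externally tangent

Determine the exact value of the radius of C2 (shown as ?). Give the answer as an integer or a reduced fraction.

24

1. [ext C1·C2]  r_C2² + 8r_C2 − 768 = 0  ⇒  r_C2 = 24 (r>0 drops 1)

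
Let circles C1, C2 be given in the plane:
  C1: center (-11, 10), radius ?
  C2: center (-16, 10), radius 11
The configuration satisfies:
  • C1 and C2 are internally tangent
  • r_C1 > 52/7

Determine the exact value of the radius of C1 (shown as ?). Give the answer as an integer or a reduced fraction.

16

1. [int C1,C2]  r_C1² − 22r_C1 + 96 = 0  ⇒  r_C1 = 6 or 16
2. given r_C1 > 52/7: keep 16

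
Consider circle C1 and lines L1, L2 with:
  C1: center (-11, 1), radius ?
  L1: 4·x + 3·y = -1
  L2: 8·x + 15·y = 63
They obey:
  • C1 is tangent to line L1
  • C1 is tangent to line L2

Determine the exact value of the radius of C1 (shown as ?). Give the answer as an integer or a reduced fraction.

8

1. [C1‖L1]  r_C1² − 64 = 0  ⇒  r_C1 = 8 (r>0 drops 1)
2. [C1‖L2]  r_C1² − 64 = 0  ⇒  r_C1 = 8 (r>0 drops 1)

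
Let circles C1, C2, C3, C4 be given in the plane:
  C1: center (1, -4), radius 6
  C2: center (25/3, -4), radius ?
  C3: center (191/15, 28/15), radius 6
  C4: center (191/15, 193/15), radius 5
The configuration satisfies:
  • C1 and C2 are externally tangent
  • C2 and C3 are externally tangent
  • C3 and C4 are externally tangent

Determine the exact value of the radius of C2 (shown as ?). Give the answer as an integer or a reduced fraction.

4/3

1. [ext C1·C2]  r_C2² + 12r_C2 − 160/9 = 0  ⇒  r_C2 = 4/3 (r>0 drops 1)
2. [ext C2·C3]  r_C2² + 12r_C2 − 160/9 = 0  ⇒  r_C2 = 4/3 (r>0 drops 1)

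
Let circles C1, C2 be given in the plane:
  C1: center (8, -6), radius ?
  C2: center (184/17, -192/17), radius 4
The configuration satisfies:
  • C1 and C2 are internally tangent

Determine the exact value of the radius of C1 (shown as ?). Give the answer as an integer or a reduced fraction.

10

1. [int C1,C2]  r_C1² − 8r_C1 − 20 = 0  ⇒  r_C1 = 10 (r>0 drops 1)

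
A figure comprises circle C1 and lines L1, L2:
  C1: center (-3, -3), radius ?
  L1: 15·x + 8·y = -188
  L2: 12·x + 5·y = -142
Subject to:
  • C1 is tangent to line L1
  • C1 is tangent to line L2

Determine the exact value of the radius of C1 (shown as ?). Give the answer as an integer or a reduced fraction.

1. [C1‖L1]  r_C1² − 49 = 0  ⇒  r_C1 = 7 (r>0 drops 1)
2. [C1‖L2]  r_C1² − 49 = 0  ⇒  r_C1 = 7 (r>0 drops 1)

7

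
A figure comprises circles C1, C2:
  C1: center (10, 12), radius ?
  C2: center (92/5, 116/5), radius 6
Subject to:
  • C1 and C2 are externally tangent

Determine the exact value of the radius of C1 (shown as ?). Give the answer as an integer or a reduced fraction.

1. [ext C1·C2]  r_C1² + 12r_C1 − 160 = 0  ⇒  r_C1 = 8 (r>0 drops 1)

8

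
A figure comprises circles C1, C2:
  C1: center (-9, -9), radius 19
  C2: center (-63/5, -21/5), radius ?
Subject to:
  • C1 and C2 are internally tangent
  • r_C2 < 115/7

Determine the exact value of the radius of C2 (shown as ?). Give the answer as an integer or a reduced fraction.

1. [int C1,C2]  r_C2² − 38r_C2 + 325 = 0  ⇒  r_C2 = 13 or 25
2. given r_C2 < 115/7: keep 13

13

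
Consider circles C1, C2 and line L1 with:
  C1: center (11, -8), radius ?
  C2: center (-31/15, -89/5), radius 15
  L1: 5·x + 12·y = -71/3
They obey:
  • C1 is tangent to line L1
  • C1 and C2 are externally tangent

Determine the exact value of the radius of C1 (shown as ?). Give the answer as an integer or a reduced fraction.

1. [C1‖L1]  r_C1² − 16/9 = 0  ⇒  r_C1 = 4/3 (r>0 drops 1)
2. [ext C1·C2]  r_C1² + 30r_C1 − 376/9 = 0  ⇒  r_C1 = 4/3 (r>0 drops 1)

4/3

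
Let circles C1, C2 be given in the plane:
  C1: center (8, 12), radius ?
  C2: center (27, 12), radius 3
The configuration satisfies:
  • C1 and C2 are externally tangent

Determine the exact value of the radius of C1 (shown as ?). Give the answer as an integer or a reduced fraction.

1. [ext C1·C2]  r_C1² + 6r_C1 − 352 = 0  ⇒  r_C1 = 16 (r>0 drops 1)

16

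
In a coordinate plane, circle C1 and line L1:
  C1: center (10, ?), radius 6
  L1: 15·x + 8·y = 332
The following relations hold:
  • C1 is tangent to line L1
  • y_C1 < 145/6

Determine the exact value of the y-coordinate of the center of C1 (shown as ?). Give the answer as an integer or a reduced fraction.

10

1. [C1‖L1]  y_C1² − (91/2)y_C1 + 355 = 0  ⇒  y_C1 = 10 or 71/2
2. given y_C1 < 145/6: keep 10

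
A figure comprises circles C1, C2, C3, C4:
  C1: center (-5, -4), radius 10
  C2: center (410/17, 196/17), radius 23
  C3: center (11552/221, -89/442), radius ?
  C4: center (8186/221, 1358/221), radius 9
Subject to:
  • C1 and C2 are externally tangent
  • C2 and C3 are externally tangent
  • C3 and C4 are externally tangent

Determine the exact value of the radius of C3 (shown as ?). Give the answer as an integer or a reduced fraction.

15/2

1. [ext C2·C3]  r_C3² + 46r_C3 − 1605/4 = 0  ⇒  r_C3 = 15/2 (r>0 drops 1)
2. [ext C3·C4]  r_C3² + 18r_C3 − 765/4 = 0  ⇒  r_C3 = 15/2 (r>0 drops 1)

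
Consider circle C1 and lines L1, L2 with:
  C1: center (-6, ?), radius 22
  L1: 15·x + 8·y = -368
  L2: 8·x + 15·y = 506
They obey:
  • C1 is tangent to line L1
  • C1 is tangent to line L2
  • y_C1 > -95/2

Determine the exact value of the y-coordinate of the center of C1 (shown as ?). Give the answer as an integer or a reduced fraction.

1. [C1‖L1]  y_C1² + (139/2)y_C1 − 978 = 0  ⇒  y_C1 = -163/2 or 12
2. [C1‖L2]  y_C1² − (1108/15)y_C1 + 3712/5 = 0  ⇒  y_C1 = 12 or 928/15

12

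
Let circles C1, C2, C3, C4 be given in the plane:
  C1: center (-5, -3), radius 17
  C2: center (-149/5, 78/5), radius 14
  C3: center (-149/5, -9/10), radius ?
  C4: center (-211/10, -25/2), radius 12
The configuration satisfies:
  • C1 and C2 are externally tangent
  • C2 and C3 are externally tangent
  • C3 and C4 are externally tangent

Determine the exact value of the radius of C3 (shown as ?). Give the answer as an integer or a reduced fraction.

5/2

1. [ext C2·C3]  r_C3² + 28r_C3 − 305/4 = 0  ⇒  r_C3 = 5/2 (r>0 drops 1)
2. [ext C3·C4]  r_C3² + 24r_C3 − 265/4 = 0  ⇒  r_C3 = 5/2 (r>0 drops 1)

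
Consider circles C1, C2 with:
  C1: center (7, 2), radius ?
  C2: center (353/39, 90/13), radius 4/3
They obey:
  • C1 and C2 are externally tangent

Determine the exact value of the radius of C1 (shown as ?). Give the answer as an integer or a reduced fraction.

4

1. [ext C1·C2]  r_C1² + (8/3)r_C1 − 80/3 = 0  ⇒  r_C1 = 4 (r>0 drops 1)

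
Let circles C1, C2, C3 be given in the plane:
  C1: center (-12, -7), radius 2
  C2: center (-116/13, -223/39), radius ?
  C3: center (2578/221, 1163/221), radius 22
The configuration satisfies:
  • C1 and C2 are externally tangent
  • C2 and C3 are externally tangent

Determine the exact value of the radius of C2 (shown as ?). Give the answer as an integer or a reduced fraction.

1. [ext C1·C2]  r_C2² + 4r_C2 − 64/9 = 0  ⇒  r_C2 = 4/3 (r>0 drops 1)
2. [ext C2·C3]  r_C2² + 44r_C2 − 544/9 = 0  ⇒  r_C2 = 4/3 (r>0 drops 1)

4/3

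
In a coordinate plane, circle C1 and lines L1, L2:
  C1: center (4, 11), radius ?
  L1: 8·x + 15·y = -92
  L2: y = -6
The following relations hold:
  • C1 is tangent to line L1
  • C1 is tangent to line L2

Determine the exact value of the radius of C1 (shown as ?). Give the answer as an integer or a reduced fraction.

1. [C1‖L1]  r_C1² − 289 = 0  ⇒  r_C1 = 17 (r>0 drops 1)
2. [C1‖L2]  r_C1² − 289 = 0  ⇒  r_C1 = 17 (r>0 drops 1)

17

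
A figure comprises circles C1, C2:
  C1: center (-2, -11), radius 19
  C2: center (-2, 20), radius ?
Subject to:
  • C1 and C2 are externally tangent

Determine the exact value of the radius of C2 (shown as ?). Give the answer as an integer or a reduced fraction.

12

1. [ext C1·C2]  r_C2² + 38r_C2 − 600 = 0  ⇒  r_C2 = 12 (r>0 drops 1)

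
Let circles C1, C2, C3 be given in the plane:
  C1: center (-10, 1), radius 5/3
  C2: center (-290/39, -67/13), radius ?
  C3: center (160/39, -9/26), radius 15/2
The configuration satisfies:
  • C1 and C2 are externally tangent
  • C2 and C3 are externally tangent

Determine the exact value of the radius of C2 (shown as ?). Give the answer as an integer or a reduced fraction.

5

1. [ext C1·C2]  r_C2² + (10/3)r_C2 − 125/3 = 0  ⇒  r_C2 = 5 (r>0 drops 1)
2. [ext C2·C3]  r_C2² + 15r_C2 − 100 = 0  ⇒  r_C2 = 5 (r>0 drops 1)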